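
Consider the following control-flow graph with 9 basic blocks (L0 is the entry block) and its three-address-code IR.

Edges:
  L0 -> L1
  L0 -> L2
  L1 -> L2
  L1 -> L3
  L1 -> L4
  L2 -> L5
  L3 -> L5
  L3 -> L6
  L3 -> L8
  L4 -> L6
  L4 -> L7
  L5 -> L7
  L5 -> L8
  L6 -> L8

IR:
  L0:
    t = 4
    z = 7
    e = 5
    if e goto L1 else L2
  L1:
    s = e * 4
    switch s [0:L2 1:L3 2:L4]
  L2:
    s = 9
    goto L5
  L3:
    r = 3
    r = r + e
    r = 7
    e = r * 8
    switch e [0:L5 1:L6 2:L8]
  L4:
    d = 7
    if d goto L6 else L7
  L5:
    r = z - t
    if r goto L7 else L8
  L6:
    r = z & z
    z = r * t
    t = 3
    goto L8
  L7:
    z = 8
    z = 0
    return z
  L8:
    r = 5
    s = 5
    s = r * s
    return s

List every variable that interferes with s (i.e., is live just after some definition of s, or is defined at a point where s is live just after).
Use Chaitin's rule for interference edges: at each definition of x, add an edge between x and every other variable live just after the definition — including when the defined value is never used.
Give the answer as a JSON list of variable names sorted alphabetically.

Block summaries:
  L0: def={e,t,z} ue=∅
  L1: def={s} ue={e}
  L2: def={s} ue=∅
  L3: def={e,r} ue={e}
  L4: def={d} ue=∅
  L5: def={r} ue={t,z}
  L6: def={r,t,z} ue={t,z}
  L7: def={z} ue=∅
  L8: def={r,s} ue=∅

Backward fixpoint:
  L0: in=∅ out={e,t,z}
  L1: in={e,t,z} out={e,t,z}
  L2: in={t,z} out={t,z}
  L3: in={e,t,z} out={t,z}
  L4: in={t,z} out={t,z}
  L5: in={t,z} out=∅
  L6: in={t,z} out=∅
  L7: in=∅ out=∅
  L8: in=∅ out=∅

Interference:
  d: {t,z}
  e: {r,s,t,z}
  r: {e,s,t,z}
  s: {e,r,t,z}
  t: {d,e,r,s,z}
  z: {d,e,r,s,t}

N(s) = ["e", "r", "t", "z"]

Answer: ["e", "r", "t", "z"]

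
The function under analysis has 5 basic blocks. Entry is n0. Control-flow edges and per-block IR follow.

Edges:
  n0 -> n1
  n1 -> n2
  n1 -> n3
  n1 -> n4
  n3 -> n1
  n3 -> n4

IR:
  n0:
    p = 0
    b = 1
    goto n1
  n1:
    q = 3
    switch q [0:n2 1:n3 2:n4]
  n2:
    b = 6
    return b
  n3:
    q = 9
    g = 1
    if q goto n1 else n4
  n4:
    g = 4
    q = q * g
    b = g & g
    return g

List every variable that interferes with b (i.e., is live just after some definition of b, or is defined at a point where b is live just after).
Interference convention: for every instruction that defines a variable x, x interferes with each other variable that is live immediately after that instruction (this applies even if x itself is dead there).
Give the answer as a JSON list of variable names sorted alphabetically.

Block summaries:
  n0: {b,p} / ∅
  n1: {q} / ∅
  n2: {b} / ∅
  n3: {g,q} / ∅
  n4: {b,g,q} / {q}

Live sets:
  n0: in=∅ out=∅
  n1: in=∅ out={q}
  n2: in=∅ out=∅
  n3: in=∅ out={q}
  n4: in={q} out=∅

Interference:
  b: {g}
  g: {b,q}
  p: ∅
  q: {g}

N(b) = ["g"]

Answer: ["g"]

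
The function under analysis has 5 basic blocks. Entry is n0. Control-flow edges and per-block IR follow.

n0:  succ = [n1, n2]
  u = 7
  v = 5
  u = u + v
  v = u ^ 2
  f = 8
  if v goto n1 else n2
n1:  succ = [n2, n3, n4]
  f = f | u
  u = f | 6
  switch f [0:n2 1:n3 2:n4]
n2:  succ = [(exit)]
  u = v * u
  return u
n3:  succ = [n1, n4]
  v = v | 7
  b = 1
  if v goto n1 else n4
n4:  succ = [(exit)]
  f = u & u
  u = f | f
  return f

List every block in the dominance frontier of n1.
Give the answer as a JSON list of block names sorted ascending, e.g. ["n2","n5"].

idom tree: n1←n0 n2←n0 n3←n1 n4←n1
Dom∩ at merges:
  n1: preds {n0,n3}: {n0} ∩ {n0,n1,n3} = {n0}; idom=n0
  n2: preds {n0,n1}: {n0} ∩ {n0,n1} = {n0}; idom=n0
  n4: preds {n1,n3}: {n0,n1} ∩ {n0,n1,n3} = {n0,n1}; idom=n1

DF derivation:
  n1←n0: walk · to n0
  n1←n3: walk n3→n1 to n0
  n2←n0: walk · to n0
  n2←n1: walk n1 to n0
  n4←n1: walk · to n1
  n4←n3: walk n3 to n1
  n0 → ∅
  n1 → {n1,n2}
  n2 → ∅
  n3 → {n1,n4}
  n4 → ∅

DF(n1) = ["n1", "n2"]

Answer: ["n1", "n2"]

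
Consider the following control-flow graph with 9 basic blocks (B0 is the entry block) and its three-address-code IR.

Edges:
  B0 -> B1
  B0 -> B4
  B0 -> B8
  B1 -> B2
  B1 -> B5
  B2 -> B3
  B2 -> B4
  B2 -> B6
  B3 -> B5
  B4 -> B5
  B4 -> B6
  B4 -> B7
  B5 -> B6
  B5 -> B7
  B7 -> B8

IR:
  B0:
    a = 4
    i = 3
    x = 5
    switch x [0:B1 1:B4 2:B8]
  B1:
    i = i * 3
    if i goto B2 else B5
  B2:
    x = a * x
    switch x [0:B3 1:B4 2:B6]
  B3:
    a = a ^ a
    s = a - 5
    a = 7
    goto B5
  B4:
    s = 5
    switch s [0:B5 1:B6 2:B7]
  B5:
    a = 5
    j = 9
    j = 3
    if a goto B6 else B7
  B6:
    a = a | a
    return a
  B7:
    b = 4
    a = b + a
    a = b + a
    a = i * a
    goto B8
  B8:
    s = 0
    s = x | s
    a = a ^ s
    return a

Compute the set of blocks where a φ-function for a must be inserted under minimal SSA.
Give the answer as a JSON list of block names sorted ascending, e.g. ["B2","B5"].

idom tree: B1←B0 B2←B1 B3←B2 B4←B0 B5←B0 B6←B0 B7←B0 B8←B0
Join-block Dom:
  B4: preds {B0,B2}: {B0} ∩ {B0,B1,B2} = {B0}; idom=B0
  B5: preds {B1,B3,B4}: {B0,B1} ∩ {B0,B1,B2,B3} ∩ {B0,B4} = {B0}; idom=B0
  B6: preds {B2,B4,B5}: {B0,B1,B2} ∩ {B0,B4} ∩ {B0,B5} = {B0}; idom=B0
  B7: preds {B4,B5}: {B0,B4} ∩ {B0,B5} = {B0}; idom=B0
  B8: preds {B0,B7}: {B0} ∩ {B0,B7} = {B0}; idom=B0

DF walk-up:
  join B4 pred B0: · stop@B0
  join B4 pred B2: B2→B1 stop@B0
  join B5 pred B1: B1 stop@B0
  join B5 pred B3: B3→B2→B1 stop@B0
  join B5 pred B4: B4 stop@B0
  join B6 pred B2: B2→B1 stop@B0
  join B6 pred B4: B4 stop@B0
  join B6 pred B5: B5 stop@B0
  join B7 pred B4: B4 stop@B0
  join B7 pred B5: B5 stop@B0
  join B8 pred B0: · stop@B0
  join B8 pred B7: B7 stop@B0
  B0: DF=∅
  B1: DF={B4,B5,B6}
  B2: DF={B4,B5,B6}
  B3: DF={B5}
  B4: DF={B5,B6,B7}
  B5: DF={B6,B7}
  B6: DF=∅
  B7: DF={B8}
  B8: DF=∅

φ for a: defs {B0,B3,B5,B6,B7,B8}
  DF⁺ = {B5,B6,B7,B8}

Answer: ["B5", "B6", "B7", "B8"]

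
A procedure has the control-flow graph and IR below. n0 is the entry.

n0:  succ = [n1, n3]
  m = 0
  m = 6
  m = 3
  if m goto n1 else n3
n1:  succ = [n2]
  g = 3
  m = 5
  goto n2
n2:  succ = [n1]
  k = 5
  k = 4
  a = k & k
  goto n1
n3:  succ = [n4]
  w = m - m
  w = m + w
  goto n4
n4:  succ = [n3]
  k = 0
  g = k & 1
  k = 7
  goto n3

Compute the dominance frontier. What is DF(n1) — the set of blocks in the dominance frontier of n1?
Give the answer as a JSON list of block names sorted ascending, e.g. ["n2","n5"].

Answer: ["n1"]

Working:
idom tree: n1←n0 n2←n1 n3←n0 n4←n3
Dom at joins:
  n1: preds {n0,n2}: {n0} ∩ {n0,n1,n2} = {n0}; idom=n0
  n3: preds {n0,n4}: {n0} ∩ {n0,n3,n4} = {n0}; idom=n0

DF derivation:
  n1←n0: walk · to n0
  n1←n2: walk n2→n1 to n0
  n3←n0: walk · to n0
  n3←n4: walk n4→n3 to n0
  n0 → ∅
  n1 → {n1}
  n2 → {n1}
  n3 → {n3}
  n4 → {n3}

DF(n1) = ["n1"]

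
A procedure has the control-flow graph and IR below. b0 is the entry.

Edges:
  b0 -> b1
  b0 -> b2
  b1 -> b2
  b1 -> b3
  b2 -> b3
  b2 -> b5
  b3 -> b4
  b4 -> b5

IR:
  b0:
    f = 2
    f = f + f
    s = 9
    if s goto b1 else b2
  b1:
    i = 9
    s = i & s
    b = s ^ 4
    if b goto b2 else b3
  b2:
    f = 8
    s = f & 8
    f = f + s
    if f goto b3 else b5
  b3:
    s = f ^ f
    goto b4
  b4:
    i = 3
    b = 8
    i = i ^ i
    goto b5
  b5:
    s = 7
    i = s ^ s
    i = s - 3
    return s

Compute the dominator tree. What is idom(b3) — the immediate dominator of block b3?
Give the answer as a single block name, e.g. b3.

idom tree: b1←b0 b2←b0 b3←b0 b4←b3 b5←b0
Join-block Dom:
  b2: preds {b0,b1}: {b0} ∩ {b0,b1} = {b0}; idom=b0
  b3: preds {b1,b2}: {b0,b1} ∩ {b0,b2} = {b0}; idom=b0
  b5: preds {b2,b4}: {b0,b2} ∩ {b0,b3,b4} = {b0}; idom=b0

idom(b3) = b0

Answer: b0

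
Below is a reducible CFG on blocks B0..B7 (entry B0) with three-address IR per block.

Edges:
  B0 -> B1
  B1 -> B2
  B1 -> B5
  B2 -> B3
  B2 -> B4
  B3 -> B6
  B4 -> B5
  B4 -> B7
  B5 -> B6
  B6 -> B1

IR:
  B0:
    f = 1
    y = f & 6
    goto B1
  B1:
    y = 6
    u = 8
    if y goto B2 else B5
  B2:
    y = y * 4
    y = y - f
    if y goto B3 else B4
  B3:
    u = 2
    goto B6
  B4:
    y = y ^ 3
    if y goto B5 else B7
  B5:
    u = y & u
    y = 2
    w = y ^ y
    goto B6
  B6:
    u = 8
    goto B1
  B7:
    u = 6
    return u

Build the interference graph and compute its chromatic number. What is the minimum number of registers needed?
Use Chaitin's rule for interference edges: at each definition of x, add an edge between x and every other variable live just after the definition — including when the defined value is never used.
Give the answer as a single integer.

Answer: 3

Derivation:
Block summaries:
  B0: {f,y} / ∅
  B1: {u,y} / ∅
  B2: {y} / {f,y}
  B3: {u} / ∅
  B4: {y} / {y}
  B5: {u,w,y} / {u,y}
  B6: {u} / ∅
  B7: {u} / ∅

Liveness:
  B0: in=∅ out={f}
  B1: in={f} out={f,u,y}
  B2: in={f,u,y} out={f,u,y}
  B3: in={f} out={f}
  B4: in={f,u,y} out={f,u,y}
  B5: in={f,u,y} out={f}
  B6: in={f} out={f}
  B7: in=∅ out=∅

Interference:
  f — {u,w,y}
  u — {f,y}
  w — {f}
  y — {f,u}

Chromatic number:
  lower bound: {f,u,y} mutually conflict ⇒ χ ≥ 3
  assign f→R0 u→R1 w→R1 y→R2 — no edge inside a register ⇒ χ ≤ 3
  χ = 3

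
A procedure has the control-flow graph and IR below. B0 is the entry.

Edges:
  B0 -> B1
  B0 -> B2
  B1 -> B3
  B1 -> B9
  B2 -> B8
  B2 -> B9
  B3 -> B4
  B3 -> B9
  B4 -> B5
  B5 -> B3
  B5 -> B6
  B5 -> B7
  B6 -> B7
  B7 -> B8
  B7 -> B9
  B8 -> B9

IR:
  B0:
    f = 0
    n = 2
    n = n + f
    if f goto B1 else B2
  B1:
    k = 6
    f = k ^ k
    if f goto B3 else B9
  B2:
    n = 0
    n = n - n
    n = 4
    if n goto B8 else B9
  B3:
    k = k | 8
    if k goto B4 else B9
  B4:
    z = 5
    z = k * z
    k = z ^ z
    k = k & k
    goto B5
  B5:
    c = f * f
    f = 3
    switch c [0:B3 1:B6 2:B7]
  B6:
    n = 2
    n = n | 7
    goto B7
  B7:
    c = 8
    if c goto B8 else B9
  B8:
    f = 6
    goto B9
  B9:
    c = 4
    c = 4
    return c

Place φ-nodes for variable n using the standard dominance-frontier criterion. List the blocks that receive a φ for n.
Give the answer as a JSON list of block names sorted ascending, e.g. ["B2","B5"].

idom tree: B1←B0 B2←B0 B3←B1 B4←B3 B5←B4 B6←B5 B7←B5 B8←B0 B9←B0
Dom at joins:
  B3: preds {B1,B5}: {B0,B1} ∩ {B0,B1,B3,B4,B5} = {B0,B1}; idom=B1
  B7: preds {B5,B6}: {B0,B1,B3,B4,B5} ∩ {B0,B1,B3,B4,B5,B6} = {B0,B1,B3,B4,B5}; idom=B5
  B8: preds {B2,B7}: {B0,B2} ∩ {B0,B1,B3,B4,B5,B7} = {B0}; idom=B0
  B9: preds {B1,B2,B3,B7,B8}: {B0,B1} ∩ {B0,B2} ∩ {B0,B1,B3} ∩ {B0,B1,B3,B4,B5,B7} ∩ {B0,B8} = {B0}; idom=B0

DF derivation:
  join B3 pred B1: · stop@B1
  join B3 pred B5: B5→B4→B3 stop@B1
  join B7 pred B5: · stop@B5
  join B7 pred B6: B6 stop@B5
  join B8 pred B2: B2 stop@B0
  join B8 pred B7: B7→B5→B4→B3→B1 stop@B0
  join B9 pred B1: B1 stop@B0
  join B9 pred B2: B2 stop@B0
  join B9 pred B3: B3→B1 stop@B0
  join B9 pred B7: B7→B5→B4→B3→B1 stop@B0
  join B9 pred B8: B8 stop@B0
  B0 → ∅
  B1 → {B8,B9}
  B2 → {B8,B9}
  B3 → {B3,B8,B9}
  B4 → {B3,B8,B9}
  B5 → {B3,B8,B9}
  B6 → {B7}
  B7 → {B8,B9}
  B8 → {B9}
  B9 → ∅

φ for n: defs {B0,B2,B6}
  DF⁺ = {B7,B8,B9}

Answer: ["B7", "B8", "B9"]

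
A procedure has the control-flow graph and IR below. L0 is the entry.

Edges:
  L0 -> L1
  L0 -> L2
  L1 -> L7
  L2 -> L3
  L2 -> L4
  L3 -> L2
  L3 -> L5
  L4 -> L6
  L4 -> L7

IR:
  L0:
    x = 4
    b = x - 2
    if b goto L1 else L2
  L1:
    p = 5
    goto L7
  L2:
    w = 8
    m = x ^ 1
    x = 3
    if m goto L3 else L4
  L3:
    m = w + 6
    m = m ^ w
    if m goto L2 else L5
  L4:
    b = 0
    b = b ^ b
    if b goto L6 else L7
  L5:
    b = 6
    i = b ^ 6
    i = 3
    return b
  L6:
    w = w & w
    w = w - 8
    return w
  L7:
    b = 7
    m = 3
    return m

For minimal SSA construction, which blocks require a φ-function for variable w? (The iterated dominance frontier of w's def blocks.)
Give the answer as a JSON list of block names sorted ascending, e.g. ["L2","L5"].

Answer: ["L2", "L7"]

Analysis:
idom tree: L1←L0 L2←L0 L3←L2 L4←L2 L5←L3 L6←L4 L7←L0
Join-block Dom:
  L2: preds {L0,L3}: {L0} ∩ {L0,L2,L3} = {L0}; idom=L0
  L7: preds {L1,L4}: {L0,L1} ∩ {L0,L2,L4} = {L0}; idom=L0

Frontier:
  join L2 pred L0: · stop@L0
  join L2 pred L3: L3→L2 stop@L0
  join L7 pred L1: L1 stop@L0
  join L7 pred L4: L4→L2 stop@L0
  L0 → ∅
  L1 → {L7}
  L2 → {L2,L7}
  L3 → {L2}
  L4 → {L7}
  L5 → ∅
  L6 → ∅
  L7 → ∅

φ for w: defs {L2,L6}
  DF⁺ = {L2,L7}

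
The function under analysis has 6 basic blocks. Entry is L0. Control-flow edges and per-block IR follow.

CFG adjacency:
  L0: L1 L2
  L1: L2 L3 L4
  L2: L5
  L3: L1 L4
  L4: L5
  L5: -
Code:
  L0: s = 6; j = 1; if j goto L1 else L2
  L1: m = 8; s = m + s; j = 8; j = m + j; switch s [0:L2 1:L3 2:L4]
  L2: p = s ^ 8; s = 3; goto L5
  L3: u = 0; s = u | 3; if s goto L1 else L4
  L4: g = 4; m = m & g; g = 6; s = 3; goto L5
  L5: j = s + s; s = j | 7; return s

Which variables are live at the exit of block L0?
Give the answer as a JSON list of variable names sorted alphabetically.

Answer: ["s"]

Derivation:
Per-block:
  L0: def={j,s} ue=∅
  L1: def={j,m,s} ue={s}
  L2: def={p,s} ue={s}
  L3: def={s,u} ue=∅
  L4: def={g,m,s} ue={m}
  L5: def={j,s} ue={s}

Backward fixpoint:
  L0 li=∅ lo={s}
  L1 li={s} lo={m,s}
  L2 li={s} lo={s}
  L3 li={m} lo={m,s}
  L4 li={m} lo={s}
  L5 li={s} lo=∅

live-out(L0) = ["s"]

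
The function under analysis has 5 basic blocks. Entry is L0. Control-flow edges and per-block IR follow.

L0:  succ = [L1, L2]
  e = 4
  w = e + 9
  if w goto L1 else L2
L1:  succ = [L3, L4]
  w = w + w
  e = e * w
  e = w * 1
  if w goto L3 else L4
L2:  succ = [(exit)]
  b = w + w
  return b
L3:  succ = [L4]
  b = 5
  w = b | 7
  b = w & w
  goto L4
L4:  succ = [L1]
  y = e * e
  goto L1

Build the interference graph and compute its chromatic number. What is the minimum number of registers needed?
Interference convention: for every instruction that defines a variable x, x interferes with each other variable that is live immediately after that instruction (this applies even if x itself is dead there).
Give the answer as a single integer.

Block summaries:
  L0 def {e,w} use ∅
  L1 def {e,w} use {e,w}
  L2 def {b} use {w}
  L3 def {b,w} use ∅
  L4 def {y} use {e}

Liveness:
  L0 li=∅ lo={e,w}
  L1 li={e,w} lo={e,w}
  L2 li={w} lo=∅
  L3 li={e} lo={e,w}
  L4 li={e,w} lo={e,w}

Interfere edges:
  b↔{e,w}
  e↔{b,w,y}
  w↔{b,e,y}
  y↔{e,w}

Colouring:
  lower bound: {b,e,w} mutually conflict ⇒ χ ≥ 3
  3-colouring: R0={e}  R1={w}  R2={b,y}
  χ = 3

Answer: 3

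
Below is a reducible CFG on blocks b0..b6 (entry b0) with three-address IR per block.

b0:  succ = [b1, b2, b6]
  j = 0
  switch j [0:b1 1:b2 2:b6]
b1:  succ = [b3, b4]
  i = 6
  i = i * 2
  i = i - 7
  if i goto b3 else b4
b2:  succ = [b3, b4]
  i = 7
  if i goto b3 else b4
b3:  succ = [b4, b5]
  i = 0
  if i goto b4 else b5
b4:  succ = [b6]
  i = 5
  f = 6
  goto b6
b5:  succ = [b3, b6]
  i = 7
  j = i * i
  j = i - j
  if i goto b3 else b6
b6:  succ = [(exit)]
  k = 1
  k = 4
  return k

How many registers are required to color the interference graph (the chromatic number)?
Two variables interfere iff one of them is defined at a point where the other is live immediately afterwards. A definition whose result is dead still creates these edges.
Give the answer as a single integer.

def/use:
  b0 def {j} use ∅
  b1 def {i} use ∅
  b2 def {i} use ∅
  b3 def {i} use ∅
  b4 def {f,i} use ∅
  b5 def {i,j} use ∅
  b6 def {k} use ∅

Liveness:
  b0 li=∅ lo=∅
  b1 li=∅ lo=∅
  b2 li=∅ lo=∅
  b3 li=∅ lo=∅
  b4 li=∅ lo=∅
  b5 li=∅ lo=∅
  b6 li=∅ lo=∅

Interfere edges:
  f↔∅
  i↔{j}
  j↔{i}
  k↔∅

Chromatic number:
  {i,j} pairwise interfere (2-clique) ⇒ χ ≥ 2
  assign f→r0 i→r0 j→r1 k→r0 — no edge inside a register ⇒ χ ≤ 2
  χ = 2

Answer: 2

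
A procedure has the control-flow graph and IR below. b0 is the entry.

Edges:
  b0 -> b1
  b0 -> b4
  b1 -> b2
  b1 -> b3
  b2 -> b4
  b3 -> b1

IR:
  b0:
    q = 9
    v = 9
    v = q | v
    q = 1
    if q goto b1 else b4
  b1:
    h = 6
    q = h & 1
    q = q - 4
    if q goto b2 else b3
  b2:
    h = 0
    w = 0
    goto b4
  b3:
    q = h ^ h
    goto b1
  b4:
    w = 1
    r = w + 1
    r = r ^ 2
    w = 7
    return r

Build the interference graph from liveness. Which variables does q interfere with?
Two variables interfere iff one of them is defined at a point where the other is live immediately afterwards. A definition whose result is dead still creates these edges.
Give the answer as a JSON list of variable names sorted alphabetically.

Answer: ["h", "v"]

Analysis:
def/use:
  b0 def {q,v} use ∅
  b1 def {h,q} use ∅
  b2 def {h,w} use ∅
  b3 def {q} use {h}
  b4 def {r,w} use ∅

Live sets:
  live b0: ∅→∅
  live b1: ∅→{h}
  live b2: ∅→∅
  live b3: {h}→∅
  live b4: ∅→∅

Conflict graph:
  h: {q}
  q: {h,v}
  r: {w}
  v: {q}
  w: {r}

N(q) = ["h", "v"]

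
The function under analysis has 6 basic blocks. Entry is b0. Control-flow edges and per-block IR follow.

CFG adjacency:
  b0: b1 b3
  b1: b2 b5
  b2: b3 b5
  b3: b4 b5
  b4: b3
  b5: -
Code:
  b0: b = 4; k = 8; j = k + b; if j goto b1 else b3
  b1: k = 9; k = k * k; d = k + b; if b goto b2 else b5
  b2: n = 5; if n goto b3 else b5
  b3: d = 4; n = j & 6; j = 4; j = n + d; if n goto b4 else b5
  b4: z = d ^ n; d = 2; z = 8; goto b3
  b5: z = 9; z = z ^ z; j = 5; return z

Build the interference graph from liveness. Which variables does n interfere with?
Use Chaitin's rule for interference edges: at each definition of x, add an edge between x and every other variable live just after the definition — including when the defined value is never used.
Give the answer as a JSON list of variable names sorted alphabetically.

Answer: ["d", "j"]

Analysis:
def/use:
  b0: {b,j,k} / ∅
  b1: {d,k} / {b}
  b2: {n} / ∅
  b3: {d,j,n} / {j}
  b4: {d,z} / {d,n}
  b5: {j,z} / ∅

Liveness:
  b0: in=∅ out={b,j}
  b1: in={b,j} out={j}
  b2: in={j} out={j}
  b3: in={j} out={d,j,n}
  b4: in={d,j,n} out={j}
  b5: in=∅ out=∅

Interference:
  b — {d,j,k}
  d — {b,j,n}
  j — {b,d,k,n,z}
  k — {b,j}
  n — {d,j}
  z — {j}

N(n) = ["d", "j"]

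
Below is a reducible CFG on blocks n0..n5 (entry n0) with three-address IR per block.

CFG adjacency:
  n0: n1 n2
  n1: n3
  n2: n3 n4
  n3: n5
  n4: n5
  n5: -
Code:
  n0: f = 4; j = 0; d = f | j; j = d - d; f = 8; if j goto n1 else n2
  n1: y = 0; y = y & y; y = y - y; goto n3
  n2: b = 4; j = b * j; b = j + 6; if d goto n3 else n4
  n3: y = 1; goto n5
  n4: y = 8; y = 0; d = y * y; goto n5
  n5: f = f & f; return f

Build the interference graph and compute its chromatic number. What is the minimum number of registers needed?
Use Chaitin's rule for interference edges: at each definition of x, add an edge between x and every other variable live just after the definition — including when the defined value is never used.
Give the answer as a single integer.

Answer: 4

Working:
Per-block:
  n0: def={d,f,j} ue=∅
  n1: def={y} ue=∅
  n2: def={b,j} ue={d,j}
  n3: def={y} ue=∅
  n4: def={d,y} ue=∅
  n5: def={f} ue={f}

Live sets:
  n0 li=∅ lo={d,f,j}
  n1 li={f} lo={f}
  n2 li={d,f,j} lo={f}
  n3 li={f} lo={f}
  n4 li={f} lo={f}
  n5 li={f} lo=∅

Conflict graph:
  b↔{d,f,j}
  d↔{b,f,j}
  f↔{b,d,j,y}
  j↔{b,d,f}
  y↔{f}

Chromatic number:
  lower bound: {b,d,f,j} mutually conflict ⇒ χ ≥ 4
  4-colouring: r0={f}  r1={b,y}  r2={d}  r3={j}
  χ = 4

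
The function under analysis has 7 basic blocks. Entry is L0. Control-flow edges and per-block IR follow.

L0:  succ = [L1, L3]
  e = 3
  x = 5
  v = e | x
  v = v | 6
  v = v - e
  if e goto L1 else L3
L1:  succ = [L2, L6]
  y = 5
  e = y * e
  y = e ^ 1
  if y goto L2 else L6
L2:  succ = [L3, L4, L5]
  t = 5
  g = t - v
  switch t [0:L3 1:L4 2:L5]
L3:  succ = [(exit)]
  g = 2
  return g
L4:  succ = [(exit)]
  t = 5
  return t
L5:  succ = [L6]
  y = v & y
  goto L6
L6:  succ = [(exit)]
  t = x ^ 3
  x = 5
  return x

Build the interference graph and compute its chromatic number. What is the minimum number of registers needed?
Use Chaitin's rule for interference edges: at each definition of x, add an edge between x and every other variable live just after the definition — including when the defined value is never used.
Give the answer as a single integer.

Answer: 5

Derivation:
Per-block:
  L0 def {e,v,x} use ∅
  L1 def {e,y} use {e}
  L2 def {g,t} use {v}
  L3 def {g} use ∅
  L4 def {t} use ∅
  L5 def {y} use {v,y}
  L6 def {t,x} use {x}

Live sets:
  L0: in=∅ out={e,v,x}
  L1: in={e,v,x} out={v,x,y}
  L2: in={v,x,y} out={v,x,y}
  L3: in=∅ out=∅
  L4: in=∅ out=∅
  L5: in={v,x,y} out={x}
  L6: in={x} out=∅

Conflict graph:
  e — {v,x,y}
  g — {t,v,x,y}
  t — {g,v,x,y}
  v — {e,g,t,x,y}
  x — {e,g,t,v,y}
  y — {e,g,t,v,x}

Chromatic number:
  lower bound: {g,t,v,x,y} mutually conflict ⇒ χ ≥ 5
  assign e→R3 g→R3 t→R4 v→R0 x→R1 y→R2 — no edge inside a register ⇒ χ ≤ 5
  χ = 5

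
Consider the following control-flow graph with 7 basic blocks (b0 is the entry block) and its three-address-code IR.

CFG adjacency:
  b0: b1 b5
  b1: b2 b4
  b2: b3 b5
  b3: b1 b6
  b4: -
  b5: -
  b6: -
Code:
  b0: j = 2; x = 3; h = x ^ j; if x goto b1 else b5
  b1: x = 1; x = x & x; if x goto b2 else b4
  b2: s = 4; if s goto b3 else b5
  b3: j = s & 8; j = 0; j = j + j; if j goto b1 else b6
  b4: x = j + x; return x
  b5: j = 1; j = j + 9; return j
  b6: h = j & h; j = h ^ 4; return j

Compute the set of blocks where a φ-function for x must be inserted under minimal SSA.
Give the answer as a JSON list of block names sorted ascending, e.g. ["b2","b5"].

idom tree: b1←b0 b2←b1 b3←b2 b4←b1 b5←b0 b6←b3
Dom at joins:
  b1: preds {b0,b3}: {b0} ∩ {b0,b1,b2,b3} = {b0}; idom=b0
  b5: preds {b0,b2}: {b0} ∩ {b0,b1,b2} = {b0}; idom=b0

Frontier:
  join b1 pred b0: · stop@b0
  join b1 pred b3: b3→b2→b1 stop@b0
  join b5 pred b0: · stop@b0
  join b5 pred b2: b2→b1 stop@b0
  b0 → ∅
  b1 → {b1,b5}
  b2 → {b1,b5}
  b3 → {b1}
  b4 → ∅
  b5 → ∅
  b6 → ∅

φ for x: defs {b0,b1,b4}
  DF⁺ = {b1,b5}

Answer: ["b1", "b5"]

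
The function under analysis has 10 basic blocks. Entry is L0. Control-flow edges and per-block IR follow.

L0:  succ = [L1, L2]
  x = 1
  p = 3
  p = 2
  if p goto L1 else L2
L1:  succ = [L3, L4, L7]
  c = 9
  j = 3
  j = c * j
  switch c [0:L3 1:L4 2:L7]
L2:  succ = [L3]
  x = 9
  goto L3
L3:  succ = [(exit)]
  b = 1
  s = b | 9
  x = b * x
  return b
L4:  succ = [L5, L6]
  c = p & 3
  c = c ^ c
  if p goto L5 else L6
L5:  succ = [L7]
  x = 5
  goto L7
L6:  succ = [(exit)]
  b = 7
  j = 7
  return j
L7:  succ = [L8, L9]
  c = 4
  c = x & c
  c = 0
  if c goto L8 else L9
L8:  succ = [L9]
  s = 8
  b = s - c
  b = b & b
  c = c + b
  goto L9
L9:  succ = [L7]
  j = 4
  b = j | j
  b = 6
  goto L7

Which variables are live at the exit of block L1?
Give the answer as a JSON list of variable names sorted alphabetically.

Answer: ["p", "x"]

Analysis:
def/use:
  L0 def {p,x} use ∅
  L1 def {c,j} use ∅
  L2 def {x} use ∅
  L3 def {b,s,x} use {x}
  L4 def {c} use {p}
  L5 def {x} use ∅
  L6 def {b,j} use ∅
  L7 def {c} use {x}
  L8 def {b,c,s} use {c}
  L9 def {b,j} use ∅

Live sets:
  L0: in=∅ out={p,x}
  L1: in={p,x} out={p,x}
  L2: in=∅ out={x}
  L3: in={x} out=∅
  L4: in={p} out=∅
  L5: in=∅ out={x}
  L6: in=∅ out=∅
  L7: in={x} out={c,x}
  L8: in={c,x} out={x}
  L9: in={x} out={x}

live-out(L1) = ["p", "x"]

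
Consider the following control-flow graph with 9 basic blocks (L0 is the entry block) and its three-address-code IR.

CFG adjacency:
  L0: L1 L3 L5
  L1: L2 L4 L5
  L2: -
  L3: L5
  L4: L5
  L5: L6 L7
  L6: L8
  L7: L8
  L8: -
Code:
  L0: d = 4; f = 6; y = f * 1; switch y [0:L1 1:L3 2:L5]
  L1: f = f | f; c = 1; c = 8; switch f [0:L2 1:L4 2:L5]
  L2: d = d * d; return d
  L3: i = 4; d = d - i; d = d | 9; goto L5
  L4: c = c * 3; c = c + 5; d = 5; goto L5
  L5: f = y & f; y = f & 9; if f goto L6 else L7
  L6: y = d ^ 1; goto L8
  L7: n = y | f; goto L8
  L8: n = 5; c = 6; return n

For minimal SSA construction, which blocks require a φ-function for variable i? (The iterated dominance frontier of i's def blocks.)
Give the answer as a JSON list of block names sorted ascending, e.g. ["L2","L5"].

Answer: ["L5"]

Derivation:
idom tree: L1←L0 L2←L1 L3←L0 L4←L1 L5←L0 L6←L5 L7←L5 L8←L5
Dom at joins:
  L5: preds {L0,L1,L3,L4}: {L0} ∩ {L0,L1} ∩ {L0,L3} ∩ {L0,L1,L4} = {L0}; idom=L0
  L8: preds {L6,L7}: {L0,L5,L6} ∩ {L0,L5,L7} = {L0,L5}; idom=L5

Frontier:
  join L5 pred L0: · stop@L0
  join L5 pred L1: L1 stop@L0
  join L5 pred L3: L3 stop@L0
  join L5 pred L4: L4→L1 stop@L0
  join L8 pred L6: L6 stop@L5
  join L8 pred L7: L7 stop@L5
  L0: DF=∅
  L1: DF={L5}
  L2: DF=∅
  L3: DF={L5}
  L4: DF={L5}
  L5: DF=∅
  L6: DF={L8}
  L7: DF={L8}
  L8: DF=∅

φ for i: defs {L3}
  DF⁺ = {L5}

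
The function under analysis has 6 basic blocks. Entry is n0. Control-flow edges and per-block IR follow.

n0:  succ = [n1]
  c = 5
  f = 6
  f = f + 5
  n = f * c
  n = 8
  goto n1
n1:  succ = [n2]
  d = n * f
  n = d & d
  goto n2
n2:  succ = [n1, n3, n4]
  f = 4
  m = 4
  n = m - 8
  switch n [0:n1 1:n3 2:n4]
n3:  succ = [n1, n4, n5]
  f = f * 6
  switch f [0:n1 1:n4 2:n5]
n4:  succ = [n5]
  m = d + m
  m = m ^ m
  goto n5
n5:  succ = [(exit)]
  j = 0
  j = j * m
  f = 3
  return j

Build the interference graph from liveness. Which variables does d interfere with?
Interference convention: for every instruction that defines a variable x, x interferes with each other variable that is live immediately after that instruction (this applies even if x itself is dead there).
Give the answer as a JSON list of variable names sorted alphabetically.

def/use:
  n0: {c,f,n} / ∅
  n1: {d,n} / {f,n}
  n2: {f,m,n} / ∅
  n3: {f} / {f}
  n4: {m} / {d,m}
  n5: {f,j} / {m}

Backward fixpoint:
  live n0: ∅→{f,n}
  live n1: {f,n}→{d}
  live n2: {d}→{d,f,m,n}
  live n3: {d,f,m,n}→{d,f,m,n}
  live n4: {d,m}→{m}
  live n5: {m}→∅

Interfere edges:
  c: {f}
  d: {f,m,n}
  f: {c,d,j,m,n}
  j: {f,m}
  m: {d,f,j,n}
  n: {d,f,m}

N(d) = ["f", "m", "n"]

Answer: ["f", "m", "n"]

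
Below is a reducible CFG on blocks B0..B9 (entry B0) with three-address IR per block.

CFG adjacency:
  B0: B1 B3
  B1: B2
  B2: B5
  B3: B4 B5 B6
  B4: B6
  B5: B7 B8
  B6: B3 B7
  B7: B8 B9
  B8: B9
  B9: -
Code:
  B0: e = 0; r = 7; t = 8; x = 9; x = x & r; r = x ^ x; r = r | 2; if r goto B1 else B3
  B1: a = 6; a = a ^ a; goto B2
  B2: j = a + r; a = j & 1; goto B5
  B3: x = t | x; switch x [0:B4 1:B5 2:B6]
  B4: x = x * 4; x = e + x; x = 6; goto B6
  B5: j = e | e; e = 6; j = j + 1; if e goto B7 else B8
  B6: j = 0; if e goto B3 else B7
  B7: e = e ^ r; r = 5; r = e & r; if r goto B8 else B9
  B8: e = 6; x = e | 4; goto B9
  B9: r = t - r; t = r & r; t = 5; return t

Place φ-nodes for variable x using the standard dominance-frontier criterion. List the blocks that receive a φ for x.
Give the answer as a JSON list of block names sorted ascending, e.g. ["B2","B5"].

Answer: ["B3", "B5", "B6", "B7", "B8", "B9"]

Working:
idom tree: B1←B0 B2←B1 B3←B0 B4←B3 B5←B0 B6←B3 B7←B0 B8←B0 B9←B0
Dom at joins:
  B3: preds {B0,B6}: {B0} ∩ {B0,B3,B6} = {B0}; idom=B0
  B5: preds {B2,B3}: {B0,B1,B2} ∩ {B0,B3} = {B0}; idom=B0
  B6: preds {B3,B4}: {B0,B3} ∩ {B0,B3,B4} = {B0,B3}; idom=B3
  B7: preds {B5,B6}: {B0,B5} ∩ {B0,B3,B6} = {B0}; idom=B0
  B8: preds {B5,B7}: {B0,B5} ∩ {B0,B7} = {B0}; idom=B0
  B9: preds {B7,B8}: {B0,B7} ∩ {B0,B8} = {B0}; idom=B0

DF walk-up:
  join B3 pred B0: · stop@B0
  join B3 pred B6: B6→B3 stop@B0
  join B5 pred B2: B2→B1 stop@B0
  join B5 pred B3: B3 stop@B0
  join B6 pred B3: · stop@B3
  join B6 pred B4: B4 stop@B3
  join B7 pred B5: B5 stop@B0
  join B7 pred B6: B6→B3 stop@B0
  join B8 pred B5: B5 stop@B0
  join B8 pred B7: B7 stop@B0
  join B9 pred B7: B7 stop@B0
  join B9 pred B8: B8 stop@B0
  DF(B0)=∅
  DF(B1)={B5}
  DF(B2)={B5}
  DF(B3)={B3,B5,B7}
  DF(B4)={B6}
  DF(B5)={B7,B8}
  DF(B6)={B3,B7}
  DF(B7)={B8,B9}
  DF(B8)={B9}
  DF(B9)=∅

φ for x: defs {B0,B3,B4,B8}
  DF⁺ = {B3,B5,B6,B7,B8,B9}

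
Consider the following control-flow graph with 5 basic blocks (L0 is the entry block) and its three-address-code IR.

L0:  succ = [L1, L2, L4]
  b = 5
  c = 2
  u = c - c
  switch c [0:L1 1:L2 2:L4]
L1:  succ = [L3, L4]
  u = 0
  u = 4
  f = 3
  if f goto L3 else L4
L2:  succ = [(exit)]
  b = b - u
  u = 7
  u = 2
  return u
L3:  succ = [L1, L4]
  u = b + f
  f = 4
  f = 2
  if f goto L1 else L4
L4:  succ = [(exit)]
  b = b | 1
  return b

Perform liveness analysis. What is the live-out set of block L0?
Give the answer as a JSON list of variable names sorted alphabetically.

Block summaries:
  L0 def {b,c,u} use ∅
  L1 def {f,u} use ∅
  L2 def {b,u} use {b,u}
  L3 def {f,u} use {b,f}
  L4 def {b} use {b}

Backward fixpoint:
  live L0: ∅→{b,u}
  live L1: {b}→{b,f}
  live L2: {b,u}→∅
  live L3: {b,f}→{b}
  live L4: {b}→∅

live-out(L0) = ["b", "u"]

Answer: ["b", "u"]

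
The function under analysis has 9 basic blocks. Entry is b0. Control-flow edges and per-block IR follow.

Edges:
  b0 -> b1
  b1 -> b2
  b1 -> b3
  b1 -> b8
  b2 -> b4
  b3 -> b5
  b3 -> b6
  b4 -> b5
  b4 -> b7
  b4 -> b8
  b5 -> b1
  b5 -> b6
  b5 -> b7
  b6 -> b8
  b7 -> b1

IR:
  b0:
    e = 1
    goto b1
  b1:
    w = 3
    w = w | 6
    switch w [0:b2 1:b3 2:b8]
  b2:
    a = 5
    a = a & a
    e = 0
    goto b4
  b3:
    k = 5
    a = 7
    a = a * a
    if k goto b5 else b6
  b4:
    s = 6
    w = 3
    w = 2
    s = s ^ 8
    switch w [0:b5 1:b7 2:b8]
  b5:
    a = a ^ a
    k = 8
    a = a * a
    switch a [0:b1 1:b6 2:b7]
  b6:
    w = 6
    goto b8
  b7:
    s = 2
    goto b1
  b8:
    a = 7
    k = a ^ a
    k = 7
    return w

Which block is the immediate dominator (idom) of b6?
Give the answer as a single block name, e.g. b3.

Answer: b1

Analysis:
idom tree: b1←b0 b2←b1 b3←b1 b4←b2 b5←b1 b6←b1 b7←b1 b8←b1
Join-block Dom:
  b1: preds {b0,b5,b7}: {b0} ∩ {b0,b1,b5} ∩ {b0,b1,b7} = {b0}; idom=b0
  b5: preds {b3,b4}: {b0,b1,b3} ∩ {b0,b1,b2,b4} = {b0,b1}; idom=b1
  b6: preds {b3,b5}: {b0,b1,b3} ∩ {b0,b1,b5} = {b0,b1}; idom=b1
  b7: preds {b4,b5}: {b0,b1,b2,b4} ∩ {b0,b1,b5} = {b0,b1}; idom=b1
  b8: preds {b1,b4,b6}: {b0,b1} ∩ {b0,b1,b2,b4} ∩ {b0,b1,b6} = {b0,b1}; idom=b1

idom(b6) = b1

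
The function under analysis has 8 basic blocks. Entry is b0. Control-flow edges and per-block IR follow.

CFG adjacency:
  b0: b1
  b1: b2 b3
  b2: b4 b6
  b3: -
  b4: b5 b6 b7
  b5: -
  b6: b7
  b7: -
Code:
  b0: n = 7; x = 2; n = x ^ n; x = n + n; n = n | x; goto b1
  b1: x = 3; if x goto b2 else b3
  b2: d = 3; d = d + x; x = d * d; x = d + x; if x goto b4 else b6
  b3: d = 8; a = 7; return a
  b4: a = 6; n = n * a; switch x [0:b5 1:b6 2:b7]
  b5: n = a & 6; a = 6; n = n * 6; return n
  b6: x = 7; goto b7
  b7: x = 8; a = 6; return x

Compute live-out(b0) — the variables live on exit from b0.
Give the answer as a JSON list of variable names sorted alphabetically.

Answer: ["n"]

Analysis:
def/use:
  b0: def={n,x} ue=∅
  b1: def={x} ue=∅
  b2: def={d,x} ue={x}
  b3: def={a,d} ue=∅
  b4: def={a,n} ue={n,x}
  b5: def={a,n} ue={a}
  b6: def={x} ue=∅
  b7: def={a,x} ue=∅

Live sets:
  b0: in=∅ out={n}
  b1: in={n} out={n,x}
  b2: in={n,x} out={n,x}
  b3: in=∅ out=∅
  b4: in={n,x} out={a}
  b5: in={a} out=∅
  b6: in=∅ out=∅
  b7: in=∅ out=∅

live-out(b0) = ["n"]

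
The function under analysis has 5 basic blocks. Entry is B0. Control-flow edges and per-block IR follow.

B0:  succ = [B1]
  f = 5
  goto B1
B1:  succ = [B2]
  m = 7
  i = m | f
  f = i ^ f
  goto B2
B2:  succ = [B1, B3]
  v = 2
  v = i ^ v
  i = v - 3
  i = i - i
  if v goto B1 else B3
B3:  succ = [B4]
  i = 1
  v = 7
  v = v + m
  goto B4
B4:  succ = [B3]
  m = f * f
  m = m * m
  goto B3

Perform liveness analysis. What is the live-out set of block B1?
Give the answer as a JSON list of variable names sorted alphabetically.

Answer: ["f", "i", "m"]

Derivation:
Per-block:
  B0: def={f} ue=∅
  B1: def={f,i,m} ue={f}
  B2: def={i,v} ue={i}
  B3: def={i,v} ue={m}
  B4: def={m} ue={f}

Backward fixpoint:
  live B0: ∅→{f}
  live B1: {f}→{f,i,m}
  live B2: {f,i,m}→{f,m}
  live B3: {f,m}→{f}
  live B4: {f}→{f,m}

live-out(B1) = ["f", "i", "m"]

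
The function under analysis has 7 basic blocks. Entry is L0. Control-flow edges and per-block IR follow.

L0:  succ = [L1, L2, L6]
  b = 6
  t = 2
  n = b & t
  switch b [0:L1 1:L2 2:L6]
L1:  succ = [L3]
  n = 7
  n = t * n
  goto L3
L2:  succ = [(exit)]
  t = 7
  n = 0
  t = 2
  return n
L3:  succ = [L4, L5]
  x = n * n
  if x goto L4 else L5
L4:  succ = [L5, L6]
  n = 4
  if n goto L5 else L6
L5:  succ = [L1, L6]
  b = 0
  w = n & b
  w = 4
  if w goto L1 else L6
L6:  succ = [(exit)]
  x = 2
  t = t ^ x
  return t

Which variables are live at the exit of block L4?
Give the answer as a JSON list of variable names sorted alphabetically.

def/use:
  L0 def {b,n,t} use ∅
  L1 def {n} use {t}
  L2 def {n,t} use ∅
  L3 def {x} use {n}
  L4 def {n} use ∅
  L5 def {b,w} use {n}
  L6 def {t,x} use {t}

Backward fixpoint:
  live L0: ∅→{t}
  live L1: {t}→{n,t}
  live L2: ∅→∅
  live L3: {n,t}→{n,t}
  live L4: {t}→{n,t}
  live L5: {n,t}→{t}
  live L6: {t}→∅

live-out(L4) = ["n", "t"]

Answer: ["n", "t"]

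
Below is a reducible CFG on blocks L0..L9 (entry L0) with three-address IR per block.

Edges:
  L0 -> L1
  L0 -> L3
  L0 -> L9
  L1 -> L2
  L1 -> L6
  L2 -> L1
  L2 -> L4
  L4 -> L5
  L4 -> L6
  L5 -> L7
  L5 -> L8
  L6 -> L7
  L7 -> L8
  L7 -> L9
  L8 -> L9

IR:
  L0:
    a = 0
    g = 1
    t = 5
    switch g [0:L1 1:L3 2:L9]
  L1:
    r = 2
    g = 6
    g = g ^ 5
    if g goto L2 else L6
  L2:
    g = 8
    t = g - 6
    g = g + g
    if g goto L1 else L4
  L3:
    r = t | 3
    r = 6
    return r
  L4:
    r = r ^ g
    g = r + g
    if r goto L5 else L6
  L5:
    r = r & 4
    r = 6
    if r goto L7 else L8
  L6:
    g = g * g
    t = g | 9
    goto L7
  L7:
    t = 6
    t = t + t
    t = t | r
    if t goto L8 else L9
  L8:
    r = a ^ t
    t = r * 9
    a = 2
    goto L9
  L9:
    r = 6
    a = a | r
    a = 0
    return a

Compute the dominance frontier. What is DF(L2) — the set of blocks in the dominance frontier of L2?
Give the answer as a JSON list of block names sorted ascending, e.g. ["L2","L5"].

Answer: ["L1", "L6", "L7", "L8"]

Working:
idom tree: L1←L0 L2←L1 L3←L0 L4←L2 L5←L4 L6←L1 L7←L1 L8←L1 L9←L0
Dom∩ at merges:
  L1: preds {L0,L2}: {L0} ∩ {L0,L1,L2} = {L0}; idom=L0
  L6: preds {L1,L4}: {L0,L1} ∩ {L0,L1,L2,L4} = {L0,L1}; idom=L1
  L7: preds {L5,L6}: {L0,L1,L2,L4,L5} ∩ {L0,L1,L6} = {L0,L1}; idom=L1
  L8: preds {L5,L7}: {L0,L1,L2,L4,L5} ∩ {L0,L1,L7} = {L0,L1}; idom=L1
  L9: preds {L0,L7,L8}: {L0} ∩ {L0,L1,L7} ∩ {L0,L1,L8} = {L0}; idom=L0

DF derivation:
  join L1 pred L0: · stop@L0
  join L1 pred L2: L2→L1 stop@L0
  join L6 pred L1: · stop@L1
  join L6 pred L4: L4→L2 stop@L1
  join L7 pred L5: L5→L4→L2 stop@L1
  join L7 pred L6: L6 stop@L1
  join L8 pred L5: L5→L4→L2 stop@L1
  join L8 pred L7: L7 stop@L1
  join L9 pred L0: · stop@L0
  join L9 pred L7: L7→L1 stop@L0
  join L9 pred L8: L8→L1 stop@L0
  L0: DF=∅
  L1: DF={L1,L9}
  L2: DF={L1,L6,L7,L8}
  L3: DF=∅
  L4: DF={L6,L7,L8}
  L5: DF={L7,L8}
  L6: DF={L7}
  L7: DF={L8,L9}
  L8: DF={L9}
  L9: DF=∅

DF(L2) = ["L1", "L6", "L7", "L8"]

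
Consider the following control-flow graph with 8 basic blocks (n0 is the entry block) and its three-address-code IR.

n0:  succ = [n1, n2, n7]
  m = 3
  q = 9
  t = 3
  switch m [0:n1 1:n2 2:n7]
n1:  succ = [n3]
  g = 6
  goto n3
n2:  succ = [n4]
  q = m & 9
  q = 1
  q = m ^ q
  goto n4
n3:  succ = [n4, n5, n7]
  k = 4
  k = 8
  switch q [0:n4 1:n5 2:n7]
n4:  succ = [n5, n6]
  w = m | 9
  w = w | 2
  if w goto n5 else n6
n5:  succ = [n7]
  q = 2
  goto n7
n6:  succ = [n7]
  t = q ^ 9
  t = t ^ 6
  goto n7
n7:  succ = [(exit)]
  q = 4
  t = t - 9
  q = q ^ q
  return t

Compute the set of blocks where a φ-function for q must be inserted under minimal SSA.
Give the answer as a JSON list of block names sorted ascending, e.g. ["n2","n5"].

idom tree: n1←n0 n2←n0 n3←n1 n4←n0 n5←n0 n6←n4 n7←n0
Join-block Dom:
  n4: preds {n2,n3}: {n0,n2} ∩ {n0,n1,n3} = {n0}; idom=n0
  n5: preds {n3,n4}: {n0,n1,n3} ∩ {n0,n4} = {n0}; idom=n0
  n7: preds {n0,n3,n5,n6}: {n0} ∩ {n0,n1,n3} ∩ {n0,n5} ∩ {n0,n4,n6} = {n0}; idom=n0

Frontier:
  n4←n2: walk n2 to n0
  n4←n3: walk n3→n1 to n0
  n5←n3: walk n3→n1 to n0
  n5←n4: walk n4 to n0
  n7←n0: walk · to n0
  n7←n3: walk n3→n1 to n0
  n7←n5: walk n5 to n0
  n7←n6: walk n6→n4 to n0
  DF(n0)=∅
  DF(n1)={n4,n5,n7}
  DF(n2)={n4}
  DF(n3)={n4,n5,n7}
  DF(n4)={n5,n7}
  DF(n5)={n7}
  DF(n6)={n7}
  DF(n7)=∅

φ for q: defs {n0,n2,n5,n7}
  DF⁺ = {n4,n5,n7}

Answer: ["n4", "n5", "n7"]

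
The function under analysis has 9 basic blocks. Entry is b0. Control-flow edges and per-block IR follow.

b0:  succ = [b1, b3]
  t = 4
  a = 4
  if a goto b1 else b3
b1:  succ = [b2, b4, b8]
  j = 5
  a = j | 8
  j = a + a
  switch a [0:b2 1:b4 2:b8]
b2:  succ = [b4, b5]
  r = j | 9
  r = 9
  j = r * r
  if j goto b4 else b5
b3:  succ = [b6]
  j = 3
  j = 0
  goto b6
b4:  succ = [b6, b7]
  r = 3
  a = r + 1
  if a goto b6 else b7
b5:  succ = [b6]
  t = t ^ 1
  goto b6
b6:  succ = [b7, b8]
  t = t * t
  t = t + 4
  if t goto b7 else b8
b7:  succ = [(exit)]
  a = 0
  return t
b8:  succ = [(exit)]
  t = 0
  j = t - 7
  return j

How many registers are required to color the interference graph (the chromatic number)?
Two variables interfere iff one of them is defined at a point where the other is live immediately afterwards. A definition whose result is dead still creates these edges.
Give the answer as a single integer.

def/use:
  b0: {a,t} / ∅
  b1: {a,j} / ∅
  b2: {j,r} / {j}
  b3: {j} / ∅
  b4: {a,r} / ∅
  b5: {t} / {t}
  b6: {t} / {t}
  b7: {a} / {t}
  b8: {j,t} / ∅

Live sets:
  b0: in=∅ out={t}
  b1: in={t} out={j,t}
  b2: in={j,t} out={t}
  b3: in={t} out={t}
  b4: in={t} out={t}
  b5: in={t} out={t}
  b6: in={t} out={t}
  b7: in={t} out=∅
  b8: in=∅ out=∅

Interference:
  a: {j,t}
  j: {a,t}
  r: {t}
  t: {a,j,r}

Chromatic number:
  lower bound: {a,j,t} mutually conflict ⇒ χ ≥ 3
  assign a→c1 j→c2 r→c1 t→c0 — no edge inside a register ⇒ χ ≤ 3
  χ = 3

Answer: 3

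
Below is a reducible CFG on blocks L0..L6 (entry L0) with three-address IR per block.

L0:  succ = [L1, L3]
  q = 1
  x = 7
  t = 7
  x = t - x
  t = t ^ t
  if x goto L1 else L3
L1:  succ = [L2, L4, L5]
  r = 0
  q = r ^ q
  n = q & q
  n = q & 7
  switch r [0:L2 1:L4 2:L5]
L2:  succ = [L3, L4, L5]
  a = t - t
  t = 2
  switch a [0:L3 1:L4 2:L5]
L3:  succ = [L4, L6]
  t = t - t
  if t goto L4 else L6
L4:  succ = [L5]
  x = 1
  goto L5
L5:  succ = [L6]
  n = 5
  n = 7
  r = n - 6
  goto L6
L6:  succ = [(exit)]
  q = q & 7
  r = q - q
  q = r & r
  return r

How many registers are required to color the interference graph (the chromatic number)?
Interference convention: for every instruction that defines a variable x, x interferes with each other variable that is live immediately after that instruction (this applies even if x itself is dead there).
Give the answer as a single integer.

Per-block:
  L0: def={q,t,x} ue=∅
  L1: def={n,q,r} ue={q}
  L2: def={a,t} ue={t}
  L3: def={t} ue={t}
  L4: def={x} ue=∅
  L5: def={n,r} ue=∅
  L6: def={q,r} ue={q}

Live sets:
  L0 li=∅ lo={q,t}
  L1 li={q,t} lo={q,t}
  L2 li={q,t} lo={q,t}
  L3 li={q,t} lo={q}
  L4 li={q} lo={q}
  L5 li={q} lo={q}
  L6 li={q} lo=∅

Interference:
  a — {q,t}
  n — {q,r,t}
  q — {a,n,r,t,x}
  r — {n,q,t}
  t — {a,n,q,r,x}
  x — {q,t}

Registers:
  clique {n,q,r,t} ⇒ need ≥ 4
  assign a→r2 n→r2 q→r0 r→r3 t→r1 x→r2 — no edge inside a register ⇒ χ ≤ 4
  χ = 4

Answer: 4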